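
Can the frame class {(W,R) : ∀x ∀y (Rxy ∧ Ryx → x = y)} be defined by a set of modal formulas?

Modal frame validity is preserved under surjective bounded morphisms.
The 4-cycle (worlds w0,w1,w2,w3 with w0→w1→w2→w3→w0) is antisymmetric. Sending even-indexed worlds to s and odd-indexed worlds to t is a surjective bounded morphism onto the two-world frame with s↔t, which is not antisymmetric.
So no modal formula (or set of formulas) defines exactly the antisymmetric frames.

No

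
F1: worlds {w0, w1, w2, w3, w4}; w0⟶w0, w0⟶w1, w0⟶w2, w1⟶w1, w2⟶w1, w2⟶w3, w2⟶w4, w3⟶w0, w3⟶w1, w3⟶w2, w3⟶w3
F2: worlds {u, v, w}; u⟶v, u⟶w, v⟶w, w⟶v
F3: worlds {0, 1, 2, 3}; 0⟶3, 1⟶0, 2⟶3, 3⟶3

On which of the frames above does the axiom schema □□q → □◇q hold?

F2, F3

The schema corresponds to a generalized confluence (Geach) condition: ∀x ∀z (xRz → ∃w (xR²w ∧ zRw)).
F1: fails — w2Rw4 but no w with w2R²w and w4Rw.
F2: satisfies the condition.
F3: satisfies the condition.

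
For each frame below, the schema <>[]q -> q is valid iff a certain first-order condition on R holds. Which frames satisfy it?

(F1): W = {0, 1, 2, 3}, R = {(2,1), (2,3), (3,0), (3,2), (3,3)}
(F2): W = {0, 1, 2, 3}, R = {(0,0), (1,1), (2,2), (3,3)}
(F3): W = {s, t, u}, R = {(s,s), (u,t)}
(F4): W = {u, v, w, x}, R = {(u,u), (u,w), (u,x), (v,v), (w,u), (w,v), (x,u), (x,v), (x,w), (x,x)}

This is the axiom for symmetry; its first-order frame correspondent is forall x forall y (Rxy -> Ryx).
(F1): fails — R21 but not R12.
(F2): satisfies the condition.
(F3): fails — Rut but not Rtu.
(F4): fails — Rxw but not Rwx.

(F2)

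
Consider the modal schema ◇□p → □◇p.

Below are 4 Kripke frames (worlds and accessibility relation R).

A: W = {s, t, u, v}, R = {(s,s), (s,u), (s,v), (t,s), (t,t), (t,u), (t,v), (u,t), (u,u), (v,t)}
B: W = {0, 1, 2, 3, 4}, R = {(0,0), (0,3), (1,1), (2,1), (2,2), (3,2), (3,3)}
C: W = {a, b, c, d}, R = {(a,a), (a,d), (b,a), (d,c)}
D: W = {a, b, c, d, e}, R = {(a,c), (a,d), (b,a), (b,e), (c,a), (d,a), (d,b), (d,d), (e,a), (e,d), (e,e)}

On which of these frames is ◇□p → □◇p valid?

The schema corresponds to convergence: ∀x ∀y ∀z (Rxy ∧ Rxz → ∃w (Ryw ∧ Rzw)).
A: fails — Rsv and Rss but v and s have no common successor.
B: holds.
C: fails — Raa and Rad but a and d have no common successor.
D: fails — Rdb and Rda but b and a have no common successor.
Valid on: B.

B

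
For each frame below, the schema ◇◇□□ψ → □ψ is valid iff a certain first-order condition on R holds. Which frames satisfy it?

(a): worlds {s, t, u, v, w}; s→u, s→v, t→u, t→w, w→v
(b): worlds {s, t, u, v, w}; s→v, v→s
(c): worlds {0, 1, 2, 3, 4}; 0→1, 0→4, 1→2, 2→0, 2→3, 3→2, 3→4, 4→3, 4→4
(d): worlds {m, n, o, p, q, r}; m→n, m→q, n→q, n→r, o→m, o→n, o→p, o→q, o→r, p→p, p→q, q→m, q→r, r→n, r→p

This is the axiom for a generalized confluence (Geach) condition; its first-order frame correspondent is ∀x ∀y ∀z ((xR²y ∧ xRz) → ∃w (yR²w ∧ z = w)).
(a): fails — tR²v, tRu but no w* with vR²w* and u=w*.
(b): fails — sR²s, sRv but no w* with sR²w* and v=w*.
(c): fails — 0R²3, 0R1 but no w with 3R²w and 1=w.
(d): fails — mR²m, mRn but no w with mR²w and n=w.

none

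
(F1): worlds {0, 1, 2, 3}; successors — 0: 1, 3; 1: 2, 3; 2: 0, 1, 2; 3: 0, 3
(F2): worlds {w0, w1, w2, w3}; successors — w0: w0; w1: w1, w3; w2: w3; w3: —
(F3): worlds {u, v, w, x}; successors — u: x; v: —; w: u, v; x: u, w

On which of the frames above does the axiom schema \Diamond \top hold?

(F1)

The schema corresponds to seriality: \forall x \exists y Rxy.
(F1): satisfies the condition.
(F2): fails — world w3 has no successor.
(F3): fails — world v has no successor.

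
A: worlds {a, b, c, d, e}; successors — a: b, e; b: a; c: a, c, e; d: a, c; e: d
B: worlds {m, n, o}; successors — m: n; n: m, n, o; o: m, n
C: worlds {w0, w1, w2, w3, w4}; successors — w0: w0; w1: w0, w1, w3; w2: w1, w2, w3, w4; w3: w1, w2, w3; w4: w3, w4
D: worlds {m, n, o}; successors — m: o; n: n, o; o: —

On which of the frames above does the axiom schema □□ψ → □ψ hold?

B, C

The schema corresponds to density: ∀x ∀y (Rxy → ∃z (Rxz ∧ Rzy)).
A: fails — Rab but no z with Raz and Rzb.
B: holds.
C: holds.
D: fails — Rmo but no z with Rmz and Rzo.
Valid on: B, C.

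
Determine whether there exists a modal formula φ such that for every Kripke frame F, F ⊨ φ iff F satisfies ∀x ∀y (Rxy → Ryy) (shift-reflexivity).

This is a Sahlqvist condition; the T□ axiom □(□r → r) defines it.
Suppose □(□r→r) is valid. Take Rxy and set V(r)={w : Ryw}. Then at y, □r holds; since □(□r→r) at x, □r→r at y, so r at y, i.e. Ryy.

Yes, by □(□r → r)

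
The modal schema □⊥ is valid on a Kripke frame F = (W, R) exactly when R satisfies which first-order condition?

□⊥ is valid iff no world has any successor (otherwise □⊥ fails at any world with one).

Emptiness of R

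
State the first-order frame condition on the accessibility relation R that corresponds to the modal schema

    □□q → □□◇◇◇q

This is a Sahlqvist (Geach-type) schema ◇^0□^2q → □^2◇^3q.
First-order correspondent: ∀x ∀z (xR²z → ∃w (xR²w ∧ zR³w)).

∀x ∀z (xR²z → ∃w (xR²w ∧ zR³w))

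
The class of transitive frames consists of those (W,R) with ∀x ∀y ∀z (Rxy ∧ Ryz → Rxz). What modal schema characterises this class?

□p → □□p

This is transitivity; the standard corresponding axiom is 4: □p → □□p.
Suppose □p→□□p is valid. Take Rxy, Ryz and set V(p)={w : Rxw}. Then □p at x, so □□p at x, so □p at y, so p at z, i.e. Rxz.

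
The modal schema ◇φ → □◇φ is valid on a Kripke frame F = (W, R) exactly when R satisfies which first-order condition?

Suppose ◇φ→□◇φ is valid. Take Rxy, Rxz and set V(φ)={y}. Then ◇φ at x, so □◇φ at x, so ◇φ at z, so some w with Rzw has φ; w=y, i.e. Rzy. By symmetry of the argument, Ryz.

the Euclidean property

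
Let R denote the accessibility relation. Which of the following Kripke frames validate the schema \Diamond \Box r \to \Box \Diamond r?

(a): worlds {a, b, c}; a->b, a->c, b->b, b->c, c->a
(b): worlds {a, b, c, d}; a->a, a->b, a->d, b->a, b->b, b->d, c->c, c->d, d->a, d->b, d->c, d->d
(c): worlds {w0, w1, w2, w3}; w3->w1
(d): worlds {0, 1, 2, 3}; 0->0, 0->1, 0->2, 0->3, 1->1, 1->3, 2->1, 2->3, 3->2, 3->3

(b), (d)

This is the axiom for convergence; its first-order frame correspondent is \forall x \forall y \forall z (Rxy \wedge Rxz \to \exists w (Ryw \wedge Rzw)).
(a): fails — Rab and Rac but b and c have no common successor.
(b): holds.
(c): fails — Rw3w1 and Rw3w1 but w1 and w1 have no common successor.
(d): holds.
Valid on: (b), (d).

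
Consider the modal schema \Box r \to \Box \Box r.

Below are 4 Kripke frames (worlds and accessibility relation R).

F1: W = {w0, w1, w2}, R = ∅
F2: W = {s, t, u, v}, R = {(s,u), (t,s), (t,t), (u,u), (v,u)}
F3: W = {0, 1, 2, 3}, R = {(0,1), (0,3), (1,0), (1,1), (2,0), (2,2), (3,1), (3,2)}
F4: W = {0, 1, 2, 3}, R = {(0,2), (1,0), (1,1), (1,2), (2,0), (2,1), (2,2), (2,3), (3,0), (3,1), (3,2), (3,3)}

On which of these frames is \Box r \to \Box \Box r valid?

F1

The schema corresponds to transitivity: \forall x \forall y \forall z (Rxy \wedge Ryz \to Rxz).
F1: condition met.
F2: fails — Rts and Rsu but not Rtu.
F3: fails — R10 and R03 but not R13.
F4: fails — R02 and R23 but not R03.
Valid on: F1.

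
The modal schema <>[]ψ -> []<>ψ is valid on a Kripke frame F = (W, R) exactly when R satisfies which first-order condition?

Suppose ◇□ψ→□◇ψ is valid. Take Rxy, Rxz and set V(ψ)={w : Ryw}. Then □ψ at y so ◇□ψ at x, so □◇ψ at x, so ◇ψ at z, giving w with Rzw and Ryw.

convergence: forall x forall y forall z (Rxy & Rxz -> exists w (Ryw & Rzw))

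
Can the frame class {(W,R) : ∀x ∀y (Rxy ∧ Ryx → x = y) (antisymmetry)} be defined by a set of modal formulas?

Modal frame validity is preserved under surjective bounded morphisms.
The 4-cycle (worlds 0,1,2,3 with 0→1→2→3→0) is antisymmetric. Sending even-indexed worlds to • and odd-indexed worlds to ∘ is a surjective bounded morphism onto the two-world frame with •↔∘, which is not antisymmetric.
So no modal formula (or set of formulas) defines exactly the antisymmetric frames.

Not modally definable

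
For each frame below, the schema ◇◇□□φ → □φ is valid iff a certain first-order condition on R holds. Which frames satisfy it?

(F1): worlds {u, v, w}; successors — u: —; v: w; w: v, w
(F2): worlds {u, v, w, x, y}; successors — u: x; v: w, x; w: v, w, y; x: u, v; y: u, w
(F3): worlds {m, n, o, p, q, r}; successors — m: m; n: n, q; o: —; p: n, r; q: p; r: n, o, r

The schema corresponds to a generalized confluence (Geach) condition: ∀x ∀y ∀z ((xR²y ∧ xRz) → ∃w (yR²w ∧ z = w)).
(F1): condition met.
(F2): fails — uR²u, uRx but no t with uR²t and x=t.
(F3): fails — nR²q, nRq but no w with qR²w and q=w.
Valid on: (F1).

(F1)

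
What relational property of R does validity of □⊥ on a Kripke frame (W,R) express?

□⊥ is valid iff no world has any successor (otherwise □⊥ fails at any world with one).
Conversely, on a frame with emptiness of R the schema holds at every world under every valuation.
Frame condition: ∀x ∀y ¬Rxy.

Emptiness of R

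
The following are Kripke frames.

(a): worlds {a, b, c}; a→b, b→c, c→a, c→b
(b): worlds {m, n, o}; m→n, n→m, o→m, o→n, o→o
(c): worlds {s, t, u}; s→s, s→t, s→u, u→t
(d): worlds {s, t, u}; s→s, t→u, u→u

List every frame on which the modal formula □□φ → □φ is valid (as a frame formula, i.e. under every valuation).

The schema corresponds to density: ∀x ∀y (Rxy → ∃z (Rxz ∧ Rzy)).
(a): fails — Rca but no z with Rcz and Rza.
(b): fails — Rnm but no z with Rnz and Rzm.
(c): fails — Rut but no z with Ruz and Rzt.
(d): holds.

(d)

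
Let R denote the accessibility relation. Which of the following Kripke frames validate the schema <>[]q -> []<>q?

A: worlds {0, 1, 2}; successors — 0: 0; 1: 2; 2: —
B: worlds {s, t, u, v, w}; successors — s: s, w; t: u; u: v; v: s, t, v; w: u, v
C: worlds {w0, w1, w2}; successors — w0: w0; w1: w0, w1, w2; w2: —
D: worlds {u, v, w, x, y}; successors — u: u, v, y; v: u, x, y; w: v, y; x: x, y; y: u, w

Frame correspondent (Sahlqvist): forall x forall y forall z (Rxy & Rxz -> exists w (Ryw & Rzw)) — i.e. convergence.
A: fails — R12 and R12 but 2 and 2 have no common successor.
B: fails — Rsw and Rss but w and s have no common successor.
C: fails — Rw1w2 and Rw1w2 but w2 and w2 have no common successor.
D: fails — Rvx and Rvy but x and y have no common successor.
Valid on no frame.

none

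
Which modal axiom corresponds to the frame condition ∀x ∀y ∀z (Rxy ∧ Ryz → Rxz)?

□q → □□q

A defining formula is □q → □□q (the 4 axiom).
Suppose □q→□□q is valid. Take Rxy, Ryz and set V(q)={w : Rxw}. Then □q at x, so □□q at x, so □q at y, so q at z, i.e. Rxz.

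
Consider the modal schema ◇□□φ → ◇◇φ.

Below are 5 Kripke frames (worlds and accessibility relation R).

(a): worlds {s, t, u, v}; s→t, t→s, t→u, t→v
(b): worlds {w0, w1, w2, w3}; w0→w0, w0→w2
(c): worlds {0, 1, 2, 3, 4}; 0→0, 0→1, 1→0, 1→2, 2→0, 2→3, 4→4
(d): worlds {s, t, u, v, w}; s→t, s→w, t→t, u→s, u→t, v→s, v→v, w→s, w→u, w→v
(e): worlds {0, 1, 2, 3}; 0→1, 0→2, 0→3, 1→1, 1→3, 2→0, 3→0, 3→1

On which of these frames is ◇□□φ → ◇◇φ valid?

Frame correspondent (Sahlqvist): ∀x ∀y (xRy → ∃w (yR²w ∧ xR²w)) — i.e. a generalized confluence (Geach) condition.
(a): fails — sRt but no w with tR²w and sR²w.
(b): fails — w0Rw2 but no w with w2R²w and w0R²w.
(c): fails — 2R3 but no w with 3R²w and 2R²w.
(d): ✓.
(e): ✓.
Valid on: (d), (e).

(d), (e)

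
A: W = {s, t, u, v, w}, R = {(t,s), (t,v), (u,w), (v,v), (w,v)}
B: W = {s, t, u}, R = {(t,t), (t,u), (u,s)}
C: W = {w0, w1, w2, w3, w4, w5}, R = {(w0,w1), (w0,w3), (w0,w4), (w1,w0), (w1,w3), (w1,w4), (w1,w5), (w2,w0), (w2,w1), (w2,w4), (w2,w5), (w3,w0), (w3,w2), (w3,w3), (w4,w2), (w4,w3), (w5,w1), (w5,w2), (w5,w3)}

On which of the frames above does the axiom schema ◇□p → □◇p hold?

C

The schema corresponds to convergence: ∀x ∀y ∀z (Rxy ∧ Rxz → ∃w (Ryw ∧ Rzw)).
A: fails — Rtv and Rts but v and s have no common successor.
B: fails — Rtt and Rtu but t and u have no common successor.
C: condition met.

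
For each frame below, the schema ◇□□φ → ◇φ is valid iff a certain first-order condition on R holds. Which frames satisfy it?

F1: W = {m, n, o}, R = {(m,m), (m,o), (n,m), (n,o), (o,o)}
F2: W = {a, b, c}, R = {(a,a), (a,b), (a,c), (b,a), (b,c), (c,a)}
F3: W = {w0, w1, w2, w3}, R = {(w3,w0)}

F1, F2

The schema corresponds to a generalized confluence (Geach) condition: ∀x ∀y (xRy → ∃w (yR²w ∧ xRw)).
F1: holds.
F2: holds.
F3: fails — w3Rw0 but no w with w0R²w and w3Rw.
Valid on: F1, F2.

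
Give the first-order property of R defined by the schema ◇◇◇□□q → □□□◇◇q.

This is a Sahlqvist (Geach-type) schema ◇^3□^2q → □^3◇^2q.
Minimal-valuation argument: fix x; take any y with xR^3y and any z with xR^3z. Set V(q) to the set of worlds R-reachable from y in exactly 2 steps. Then □^2q holds at y, so the antecedent holds at x; validity forces ◇^2q at z, giving a w with zR^2w and yR^2w.
First-order correspondent: ∀x ∀y ∀z ((xR³y ∧ xR³z) → ∃w (yR²w ∧ zR²w)).

∀x ∀y ∀z ((xR³y ∧ xR³z) → ∃w (yR²w ∧ zR²w))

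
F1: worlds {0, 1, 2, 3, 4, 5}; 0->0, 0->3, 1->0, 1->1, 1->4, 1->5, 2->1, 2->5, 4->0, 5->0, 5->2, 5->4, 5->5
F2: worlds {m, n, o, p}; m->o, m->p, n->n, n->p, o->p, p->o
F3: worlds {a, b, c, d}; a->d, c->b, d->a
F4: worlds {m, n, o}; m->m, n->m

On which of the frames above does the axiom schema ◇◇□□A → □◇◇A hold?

F4

This is the axiom for a generalized confluence (Geach) condition; its first-order frame correspondent is ∀x ∀y ∀z ((xR²y ∧ xRz) → ∃w (yR²w ∧ zR²w)).
F1: fails — 0R²0, 0R3 but no w with 0R²w and 3R²w.
F2: fails — mR²o, mRp but no w with oR²w and pR²w.
F3: fails — aR²a, aRd but no w with aR²w and dR²w.
F4: condition met.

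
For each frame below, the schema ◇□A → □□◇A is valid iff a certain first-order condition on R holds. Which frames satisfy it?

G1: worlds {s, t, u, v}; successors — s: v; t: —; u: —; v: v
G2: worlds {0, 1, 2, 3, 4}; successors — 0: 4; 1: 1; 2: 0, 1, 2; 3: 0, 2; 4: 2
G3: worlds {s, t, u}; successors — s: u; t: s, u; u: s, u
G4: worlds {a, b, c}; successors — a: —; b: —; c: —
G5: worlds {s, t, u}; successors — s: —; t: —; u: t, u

G1, G3, G4

The schema corresponds to a generalized confluence (Geach) condition: ∀x ∀y ∀z ((xRy ∧ xR²z) → ∃w (yRw ∧ zRw)).
G1: satisfies the condition.
G2: fails — 2R0, 2R²1 but no w with 0Rw and 1Rw.
G3: satisfies the condition.
G4: satisfies the condition.
G5: fails — uRt, uR²t but no w with tRw and tRw.
Valid on: G1, G3, G4.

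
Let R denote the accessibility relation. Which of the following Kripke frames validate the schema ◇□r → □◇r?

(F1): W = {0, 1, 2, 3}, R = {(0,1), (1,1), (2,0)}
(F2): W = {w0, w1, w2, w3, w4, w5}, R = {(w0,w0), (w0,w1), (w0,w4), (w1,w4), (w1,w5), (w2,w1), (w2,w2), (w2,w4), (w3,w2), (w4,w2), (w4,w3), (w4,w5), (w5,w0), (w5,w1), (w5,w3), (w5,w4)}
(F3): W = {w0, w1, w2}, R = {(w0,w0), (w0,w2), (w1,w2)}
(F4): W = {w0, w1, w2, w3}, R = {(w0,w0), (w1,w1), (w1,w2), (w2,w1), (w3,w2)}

Frame correspondent (Sahlqvist): ∀x ∀y ∀z (Rxy ∧ Rxz → ∃w (Ryw ∧ Rzw)) — i.e. convergence.
(F1): condition met.
(F2): fails — Rw0w4 and Rw0w0 but w4 and w0 have no common successor.
(F3): fails — Rw0w2 and Rw0w2 but w2 and w2 have no common successor.
(F4): condition met.

(F1), (F4)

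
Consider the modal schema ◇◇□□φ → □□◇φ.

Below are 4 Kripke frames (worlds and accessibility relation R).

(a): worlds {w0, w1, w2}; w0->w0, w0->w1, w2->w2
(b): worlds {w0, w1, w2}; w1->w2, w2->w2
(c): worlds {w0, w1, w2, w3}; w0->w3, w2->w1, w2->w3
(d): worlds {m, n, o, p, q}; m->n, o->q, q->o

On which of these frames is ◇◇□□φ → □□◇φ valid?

(b), (c)

The schema corresponds to a generalized confluence (Geach) condition: ∀x ∀y ∀z ((xR²y ∧ xR²z) → ∃w (yR²w ∧ zRw)).
(a): fails — w0R²w0, w0R²w1 but no w with w0R²w and w1Rw.
(b): condition met.
(c): condition met.
(d): fails — oR²o, oR²o but no w with oR²w and oRw.
Valid on: (b), (c).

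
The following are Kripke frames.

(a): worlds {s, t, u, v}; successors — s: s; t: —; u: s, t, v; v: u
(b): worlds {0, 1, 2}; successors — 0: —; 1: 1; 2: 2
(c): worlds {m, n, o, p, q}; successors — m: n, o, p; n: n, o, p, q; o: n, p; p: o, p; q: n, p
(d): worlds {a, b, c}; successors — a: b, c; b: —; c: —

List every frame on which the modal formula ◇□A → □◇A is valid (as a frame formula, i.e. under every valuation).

(b), (c)

The schema corresponds to convergence: ∀x ∀y ∀z (Rxy ∧ Rxz → ∃w (Ryw ∧ Rzw)).
(a): fails — Ruv and Rut but v and t have no common successor.
(b): satisfies the condition.
(c): satisfies the condition.
(d): fails — Rac and Rac but c and c have no common successor.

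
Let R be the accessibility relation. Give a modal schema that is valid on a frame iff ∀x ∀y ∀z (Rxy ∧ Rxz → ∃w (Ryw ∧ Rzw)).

◇□r → □◇r

A defining formula is ◇□r → □◇r (the .2 axiom).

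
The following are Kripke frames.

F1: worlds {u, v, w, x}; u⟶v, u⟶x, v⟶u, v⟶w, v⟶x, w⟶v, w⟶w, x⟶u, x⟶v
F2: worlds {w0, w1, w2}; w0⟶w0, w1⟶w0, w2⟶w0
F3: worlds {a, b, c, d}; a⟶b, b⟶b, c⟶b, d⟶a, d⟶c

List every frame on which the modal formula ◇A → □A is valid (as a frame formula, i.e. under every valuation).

F2

Frame correspondent (Sahlqvist): ∀x ∀y ∀z (Rxy ∧ Rxz → y = z) — i.e. partial functionality.
F1: fails — u sees both v and x.
F2: satisfies the condition.
F3: fails — d sees both a and c.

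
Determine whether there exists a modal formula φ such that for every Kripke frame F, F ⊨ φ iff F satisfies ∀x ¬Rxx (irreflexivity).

Any modally definable frame class is closed under surjective bounded morphisms.
The 5-cycle (worlds w0,w1,w2,w3,w4 with w0→w1→w2→w3→w4→w0) is irreflexive, and the map sending every world to a single reflexive point • is a surjective bounded morphism (forth: every edge maps to (•,•); back: every world has a successor). So any modal formula valid on the 5-cycle is also valid on the reflexive point, which is not irreflexive.
Hence irreflexivity is not modally definable.

Not modally definable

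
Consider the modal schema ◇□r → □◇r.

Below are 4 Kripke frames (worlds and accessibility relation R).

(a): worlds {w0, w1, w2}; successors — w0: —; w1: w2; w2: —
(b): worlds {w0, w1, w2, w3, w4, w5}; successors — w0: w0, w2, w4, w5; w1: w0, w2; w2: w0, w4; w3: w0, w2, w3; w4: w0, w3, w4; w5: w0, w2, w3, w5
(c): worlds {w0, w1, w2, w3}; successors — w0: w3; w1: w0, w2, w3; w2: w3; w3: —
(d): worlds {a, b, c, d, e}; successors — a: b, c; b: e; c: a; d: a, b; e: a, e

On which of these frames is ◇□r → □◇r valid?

(b)

Frame correspondent (Sahlqvist): ∀x ∀y ∀z (Rxy ∧ Rxz → ∃w (Ryw ∧ Rzw)) — i.e. convergence.
(a): fails — Rw1w2 and Rw1w2 but w2 and w2 have no common successor.
(b): satisfies the condition.
(c): fails — Rw0w3 and Rw0w3 but w3 and w3 have no common successor.
(d): fails — Rab and Rac but b and c have no common successor.
Valid on: (b).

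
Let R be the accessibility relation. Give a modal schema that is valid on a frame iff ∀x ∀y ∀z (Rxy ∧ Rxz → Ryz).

The condition is the Euclidean property. The 5 schema ◇ψ → □◇ψ defines it.
Suppose ◇ψ→□◇ψ is valid. Take Rxy, Rxz and set V(ψ)={y}. Then ◇ψ at x, so □◇ψ at x, so ◇ψ at z, so some w with Rzw has ψ; w=y, i.e. Rzy. By symmetry of the argument, Ryz.

◇ψ → □◇ψ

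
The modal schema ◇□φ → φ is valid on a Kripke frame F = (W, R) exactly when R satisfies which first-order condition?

This schema is equivalent to the B axiom φ → □◇φ.
Its frame correspondent is symmetry — ∀x ∀y (Rxy → Ryx).

Symmetry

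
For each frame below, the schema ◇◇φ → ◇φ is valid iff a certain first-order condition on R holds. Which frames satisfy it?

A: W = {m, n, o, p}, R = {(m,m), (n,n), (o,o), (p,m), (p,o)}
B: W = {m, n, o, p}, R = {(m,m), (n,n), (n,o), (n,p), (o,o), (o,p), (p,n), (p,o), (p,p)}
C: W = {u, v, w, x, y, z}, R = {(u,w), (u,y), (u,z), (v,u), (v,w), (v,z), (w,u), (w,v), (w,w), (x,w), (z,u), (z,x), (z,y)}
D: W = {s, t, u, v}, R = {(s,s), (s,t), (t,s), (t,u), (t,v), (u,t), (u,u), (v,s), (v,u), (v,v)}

A

This is the axiom for transitivity; its first-order frame correspondent is ∀x ∀y ∀z (Rxy ∧ Ryz → Rxz).
A: holds.
B: fails — Rop and Rpn but not Ron.
C: fails — Ruz and Rzx but not Rux.
D: fails — Rut and Rtv but not Ruv.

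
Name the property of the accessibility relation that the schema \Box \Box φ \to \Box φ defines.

density: \forall x \forall y (Rxy \to \exists z (Rxz \wedge Rzy))

Suppose □□φ→□φ is valid. Take Rxy and set V(φ)={w : xR²w}. Then □□φ at x, so □φ at x, so φ at y, i.e. ∃z(Rxz∧Rzy).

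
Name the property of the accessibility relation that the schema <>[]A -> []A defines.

Replacing A by ¬A and contraposing gives the equivalent schema ◇A → □◇A.
Suppose ◇A→□◇A is valid. Take Rxy, Rxz and set V(A)={y}. Then ◇A at x, so □◇A at x, so ◇A at z, so some w with Rzw has A; w=y, i.e. Rzy. By symmetry of the argument, Ryz.

The Euclidean property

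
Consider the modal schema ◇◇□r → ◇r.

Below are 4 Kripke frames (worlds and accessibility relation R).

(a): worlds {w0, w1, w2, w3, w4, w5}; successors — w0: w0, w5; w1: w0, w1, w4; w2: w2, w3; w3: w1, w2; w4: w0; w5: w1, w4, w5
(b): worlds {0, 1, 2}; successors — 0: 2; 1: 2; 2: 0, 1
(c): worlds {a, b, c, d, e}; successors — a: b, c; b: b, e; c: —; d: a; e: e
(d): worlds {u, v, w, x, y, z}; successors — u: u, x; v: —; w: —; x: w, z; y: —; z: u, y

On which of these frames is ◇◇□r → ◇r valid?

This is the axiom for a generalized confluence (Geach) condition; its first-order frame correspondent is ∀x ∀y (xR²y → ∃w (yRw ∧ xRw)).
(a): fails — w2R²w1 but no w with w1Rw and w2Rw.
(b): condition met.
(c): fails — aR²e but no w with eRw and aRw.
(d): fails — uR²w but no t with wRt and uRt.
Valid on: (b).

(b)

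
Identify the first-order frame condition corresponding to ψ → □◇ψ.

Suppose ψ→□◇ψ is valid. Take Rxy and set V(ψ)={x}. Then ψ at x, so □◇ψ at x, so ◇ψ at y, so some z with Ryz has ψ; z=x, i.e. Ryx.
Conversely, on a frame with symmetry the schema holds at every world under every valuation.
Frame condition: ∀x ∀y (Rxy → Ryx).

symmetry: ∀x ∀y (Rxy → Ryx)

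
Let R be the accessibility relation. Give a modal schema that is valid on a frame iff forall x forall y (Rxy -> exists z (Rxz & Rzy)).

This is density; the standard corresponding axiom is C4: □□r → □r.

□□r → □r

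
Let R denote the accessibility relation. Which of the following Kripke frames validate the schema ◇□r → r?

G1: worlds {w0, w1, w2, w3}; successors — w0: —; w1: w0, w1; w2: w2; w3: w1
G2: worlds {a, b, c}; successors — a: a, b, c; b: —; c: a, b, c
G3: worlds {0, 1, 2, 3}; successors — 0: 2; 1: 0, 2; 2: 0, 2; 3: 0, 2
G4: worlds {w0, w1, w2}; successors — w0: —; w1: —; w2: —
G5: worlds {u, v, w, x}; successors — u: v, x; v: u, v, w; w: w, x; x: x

Frame correspondent (Sahlqvist): ∀x ∀y (Rxy → Ryx) — i.e. symmetry.
G1: fails — Rw1w0 but not Rw0w1.
G2: fails — Rab but not Rba.
G3: fails — R10 but not R01.
G4: ✓.
G5: fails — Rwx but not Rxw.

G4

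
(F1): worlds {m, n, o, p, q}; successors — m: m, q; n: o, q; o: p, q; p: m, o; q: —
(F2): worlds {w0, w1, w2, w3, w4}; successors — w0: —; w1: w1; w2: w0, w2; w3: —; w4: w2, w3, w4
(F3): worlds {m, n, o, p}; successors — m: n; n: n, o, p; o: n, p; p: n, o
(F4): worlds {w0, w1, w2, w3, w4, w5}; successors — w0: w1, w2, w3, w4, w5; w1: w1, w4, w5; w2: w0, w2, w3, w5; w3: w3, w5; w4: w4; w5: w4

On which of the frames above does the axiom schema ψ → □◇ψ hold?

Frame correspondent (Sahlqvist): ∀x ∀y (Rxy → Ryx) — i.e. symmetry.
(F1): fails — Rpm but not Rmp.
(F2): fails — Rw4w2 but not Rw2w4.
(F3): fails — Rmn but not Rnm.
(F4): fails — Rw1w5 but not Rw5w1.
Valid on no frame.

none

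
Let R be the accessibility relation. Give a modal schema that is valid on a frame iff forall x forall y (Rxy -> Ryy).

This is shift-reflexivity; the standard corresponding axiom is T□: □(□s → s).
Suppose □(□s→s) is valid. Take Rxy and set V(s)={w : Ryw}. Then at y, □s holds; since □(□s→s) at x, □s→s at y, so s at y, i.e. Ryy.

□(□s → s)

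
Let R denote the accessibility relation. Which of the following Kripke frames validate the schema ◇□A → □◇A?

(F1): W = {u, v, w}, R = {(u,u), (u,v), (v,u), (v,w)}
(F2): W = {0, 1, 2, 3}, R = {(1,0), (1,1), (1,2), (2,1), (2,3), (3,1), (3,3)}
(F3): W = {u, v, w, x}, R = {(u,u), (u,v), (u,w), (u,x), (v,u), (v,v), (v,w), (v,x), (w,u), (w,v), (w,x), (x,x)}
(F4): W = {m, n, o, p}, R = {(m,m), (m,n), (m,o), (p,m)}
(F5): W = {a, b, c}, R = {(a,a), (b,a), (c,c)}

Frame correspondent (Sahlqvist): ∀x ∀y ∀z (Rxy ∧ Rxz → ∃w (Ryw ∧ Rzw)) — i.e. convergence.
(F1): fails — Rvu and Rvw but u and w have no common successor.
(F2): fails — R10 and R10 but 0 and 0 have no common successor.
(F3): ✓.
(F4): fails — Rmn and Rmn but n and n have no common successor.
(F5): ✓.

(F3), (F5)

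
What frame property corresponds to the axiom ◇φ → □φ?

partial functionality: ∀x ∀y ∀z (Rxy ∧ Rxz → y = z)

Suppose ◇φ→□φ is valid. Take Rxy, Rxz and set V(φ)={y}. Then ◇φ at x, so □φ at x, so φ at z, i.e. z=y.
The converse is a direct semantic check.
Frame condition: ∀x ∀y ∀z (Rxy ∧ Rxz → y = z).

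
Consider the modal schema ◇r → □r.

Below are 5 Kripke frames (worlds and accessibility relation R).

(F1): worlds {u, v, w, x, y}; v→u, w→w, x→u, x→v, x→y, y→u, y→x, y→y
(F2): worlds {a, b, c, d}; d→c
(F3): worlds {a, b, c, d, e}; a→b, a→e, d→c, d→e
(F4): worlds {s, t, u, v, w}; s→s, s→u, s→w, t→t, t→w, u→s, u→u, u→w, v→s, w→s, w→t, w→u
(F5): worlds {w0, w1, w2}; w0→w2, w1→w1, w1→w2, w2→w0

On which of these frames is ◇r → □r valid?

The schema corresponds to partial functionality: ∀x ∀y ∀z (Rxy ∧ Rxz → y = z).
(F1): fails — x sees both u and v.
(F2): holds.
(F3): fails — a sees both b and e.
(F4): fails — s sees both s and u.
(F5): fails — w1 sees both w1 and w2.
Valid on: (F2).

(F2)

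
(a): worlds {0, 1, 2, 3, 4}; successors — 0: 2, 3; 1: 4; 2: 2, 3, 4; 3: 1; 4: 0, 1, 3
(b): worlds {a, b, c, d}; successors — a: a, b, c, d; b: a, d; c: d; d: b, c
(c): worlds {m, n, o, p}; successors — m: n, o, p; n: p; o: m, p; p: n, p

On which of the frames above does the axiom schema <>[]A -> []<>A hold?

This is the axiom for convergence; its first-order frame correspondent is forall x forall y forall z (Rxy & Rxz -> exists w (Ryw & Rzw)).
(a): fails — R02 and R03 but 2 and 3 have no common successor.
(b): fails — Rab and Rad but b and d have no common successor.
(c): satisfies the condition.
Valid on: (c).

(c)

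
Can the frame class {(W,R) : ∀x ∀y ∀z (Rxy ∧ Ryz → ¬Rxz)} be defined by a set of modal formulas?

Not modally definable

If a class were modally definable it would be closed under surjective bounded morphisms (Goldblatt–Thomason).
The 5-cycle (worlds s,t,u,v,w with s→t→u→v→w→s) is intransitive. Mapping every world to a single reflexive point • is a surjective bounded morphism; the reflexive point is not intransitive (R••∧R•• but R••).
So no modal formula (or set of formulas) defines exactly the intransitive frames.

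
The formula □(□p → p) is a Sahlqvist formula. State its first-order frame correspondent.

Suppose □(□p→p) is valid. Take Rxy and set V(p)={w : Ryw}. Then at y, □p holds; since □(□p→p) at x, □p→p at y, so p at y, i.e. Ryy.
Conversely, on a frame with shift-reflexivity the schema holds at every world under every valuation.
So the correspondent is shift-reflexivity.

shift-reflexivity: ∀x ∀y (Rxy → Ryy)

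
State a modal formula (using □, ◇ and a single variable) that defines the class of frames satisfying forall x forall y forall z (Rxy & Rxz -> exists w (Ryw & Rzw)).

◇□q → □◇q

The condition is convergence. The .2 schema ◇□q → □◇q defines it.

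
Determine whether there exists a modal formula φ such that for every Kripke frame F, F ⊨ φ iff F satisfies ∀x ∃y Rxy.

Yes: it is seriality, defined by the D schema □p → ◇p.
Suppose □p→◇p is valid. At any x set V(p)=W. Then □p at x, so ◇p at x, so x has a successor.

Yes, by □p → ◇p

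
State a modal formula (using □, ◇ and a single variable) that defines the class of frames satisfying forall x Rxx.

□q → q

A defining formula is □q → q (the T axiom).
Suppose □q→q is valid. At any x set V(q)={w : Rxw}. Then □q holds at x, so q holds at x, i.e. Rxx.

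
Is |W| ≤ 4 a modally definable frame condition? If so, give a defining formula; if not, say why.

Any modally definable frame class is closed under disjoint unions.
Any modal formula valid on each of 5 disjoint one-world frames is valid on their disjoint union (validity is preserved under disjoint unions). Each one-world frame has |W|=1≤4, but the union has |W|=5.
So no modal formula (or set of formulas) defines exactly the |W|≤4 frames.

Not modally definable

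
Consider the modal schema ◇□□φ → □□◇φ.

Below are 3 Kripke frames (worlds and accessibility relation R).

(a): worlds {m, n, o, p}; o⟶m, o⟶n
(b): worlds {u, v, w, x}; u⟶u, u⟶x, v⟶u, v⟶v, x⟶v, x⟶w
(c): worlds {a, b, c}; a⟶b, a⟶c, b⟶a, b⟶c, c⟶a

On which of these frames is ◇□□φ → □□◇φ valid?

(a)

Frame correspondent (Sahlqvist): ∀x ∀y ∀z ((xRy ∧ xR²z) → ∃w (yR²w ∧ zRw)) — i.e. a generalized confluence (Geach) condition.
(a): satisfies the condition.
(b): fails — uRu, uR²w but no t with uR²t and wRt.
(c): fails — aRc, aR²c but no w with cR²w and cRw.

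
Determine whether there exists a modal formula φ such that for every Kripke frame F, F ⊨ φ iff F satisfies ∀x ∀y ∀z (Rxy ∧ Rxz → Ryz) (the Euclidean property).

Yes — defined by ◇r → □◇r

This is a Sahlqvist condition; the 5 axiom ◇r → □◇r defines it.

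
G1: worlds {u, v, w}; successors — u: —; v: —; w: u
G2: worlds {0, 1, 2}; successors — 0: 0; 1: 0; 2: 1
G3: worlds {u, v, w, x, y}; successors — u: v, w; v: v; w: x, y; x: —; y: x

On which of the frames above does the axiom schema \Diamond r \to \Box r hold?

This is the axiom for partial functionality; its first-order frame correspondent is \forall x \forall y \forall z (Rxy \wedge Rxz \to y = z).
G1: condition met.
G2: condition met.
G3: fails — u sees both v and w.

G1, G2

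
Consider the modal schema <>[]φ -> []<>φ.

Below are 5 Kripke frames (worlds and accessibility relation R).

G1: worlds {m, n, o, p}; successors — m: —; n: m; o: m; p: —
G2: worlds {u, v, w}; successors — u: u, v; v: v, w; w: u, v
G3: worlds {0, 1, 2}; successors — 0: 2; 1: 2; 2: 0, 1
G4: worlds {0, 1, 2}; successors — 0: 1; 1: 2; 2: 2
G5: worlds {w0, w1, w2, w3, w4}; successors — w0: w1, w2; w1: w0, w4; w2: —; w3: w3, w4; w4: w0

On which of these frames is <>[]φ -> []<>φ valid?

G2, G3, G4

The schema corresponds to convergence: forall x forall y forall z (Rxy & Rxz -> exists w (Ryw & Rzw)).
G1: fails — Rnm and Rnm but m and m have no common successor.
G2: condition met.
G3: condition met.
G4: condition met.
G5: fails — Rw0w1 and Rw0w2 but w1 and w2 have no common successor.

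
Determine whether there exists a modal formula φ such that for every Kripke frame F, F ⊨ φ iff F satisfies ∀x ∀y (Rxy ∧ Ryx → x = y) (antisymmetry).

Modal frame validity is preserved under surjective bounded morphisms.
The 4-cycle (worlds s,t,u,v with s→t→u→v→s) is antisymmetric. Sending even-indexed worlds to a and odd-indexed worlds to b is a surjective bounded morphism onto the two-world frame with a↔b, which is not antisymmetric.
So the class is not modally definable.

Not definable by any modal formula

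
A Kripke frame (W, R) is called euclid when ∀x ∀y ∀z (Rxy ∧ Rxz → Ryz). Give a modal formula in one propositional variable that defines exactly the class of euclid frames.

This is the Euclidean property; the standard corresponding axiom is 5: ◇s → □◇s.

◇s → □◇s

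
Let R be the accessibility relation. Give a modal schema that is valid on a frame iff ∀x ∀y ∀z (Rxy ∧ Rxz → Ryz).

A defining formula is ◇q → □◇q (the 5 axiom).
Suppose ◇q→□◇q is valid. Take Rxy, Rxz and set V(q)={y}. Then ◇q at x, so □◇q at x, so ◇q at z, so some w with Rzw has q; w=y, i.e. Rzy. By symmetry of the argument, Ryz.

◇q → □◇q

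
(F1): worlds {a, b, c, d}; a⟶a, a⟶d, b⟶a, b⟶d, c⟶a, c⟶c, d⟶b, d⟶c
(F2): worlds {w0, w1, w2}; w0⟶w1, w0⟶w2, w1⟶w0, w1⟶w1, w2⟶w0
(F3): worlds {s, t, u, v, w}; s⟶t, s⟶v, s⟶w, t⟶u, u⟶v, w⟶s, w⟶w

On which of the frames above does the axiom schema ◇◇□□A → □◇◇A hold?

(F1), (F2)

This is the axiom for a generalized confluence (Geach) condition; its first-order frame correspondent is ∀x ∀y ∀z ((xR²y ∧ xRz) → ∃w (yR²w ∧ zR²w)).
(F1): condition met.
(F2): condition met.
(F3): fails — sR²s, sRt but no w* with sR²w* and tR²w*.
Valid on: (F1), (F2).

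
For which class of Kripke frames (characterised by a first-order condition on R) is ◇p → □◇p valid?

The Euclidean property

Suppose ◇p→□◇p is valid. Take Rxy, Rxz and set V(p)={y}. Then ◇p at x, so □◇p at x, so ◇p at z, so some w with Rzw has p; w=y, i.e. Rzy. By symmetry of the argument, Ryz.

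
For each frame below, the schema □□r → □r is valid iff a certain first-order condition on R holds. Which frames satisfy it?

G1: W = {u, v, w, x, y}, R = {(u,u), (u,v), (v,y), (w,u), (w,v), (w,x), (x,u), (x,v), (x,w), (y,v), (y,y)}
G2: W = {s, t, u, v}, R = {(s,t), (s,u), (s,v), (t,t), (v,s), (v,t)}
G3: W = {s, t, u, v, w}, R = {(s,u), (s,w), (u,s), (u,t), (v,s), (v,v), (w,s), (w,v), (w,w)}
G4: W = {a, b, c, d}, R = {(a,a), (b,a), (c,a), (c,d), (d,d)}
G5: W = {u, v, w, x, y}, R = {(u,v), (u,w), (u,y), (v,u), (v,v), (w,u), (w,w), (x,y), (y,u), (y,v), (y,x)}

G4

This is the axiom for density; its first-order frame correspondent is ∀x ∀y (Rxy → ∃z (Rxz ∧ Rzy)).
G1: fails — Rxw but no z with Rxz and Rzw.
G2: fails — Rvs but no z with Rvz and Rzs.
G3: fails — Rut but no z with Ruz and Rzt.
G4: ✓.
G5: fails — Ryx but no z with Ryz and Rzx.
Valid on: G4.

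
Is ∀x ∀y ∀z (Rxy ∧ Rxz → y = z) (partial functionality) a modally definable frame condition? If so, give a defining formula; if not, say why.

Yes: it is partial functionality, defined by the CD schema ◇r → □r.

Yes, by ◇r → □r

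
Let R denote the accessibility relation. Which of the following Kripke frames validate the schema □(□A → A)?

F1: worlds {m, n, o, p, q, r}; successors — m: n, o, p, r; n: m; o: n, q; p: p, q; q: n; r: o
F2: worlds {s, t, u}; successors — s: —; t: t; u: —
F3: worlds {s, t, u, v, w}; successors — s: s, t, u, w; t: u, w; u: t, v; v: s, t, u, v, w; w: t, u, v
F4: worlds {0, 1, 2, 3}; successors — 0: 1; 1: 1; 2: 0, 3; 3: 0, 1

Frame correspondent (Sahlqvist): ∀x ∀y (Rxy → Ryy) — i.e. shift-reflexivity.
F1: fails — Ron but not Rnn.
F2: condition met.
F3: fails — Rwt but not Rtt.
F4: fails — R23 but not R33.

F2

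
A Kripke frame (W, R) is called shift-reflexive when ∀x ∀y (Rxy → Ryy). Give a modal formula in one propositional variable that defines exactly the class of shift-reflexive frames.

A defining formula is □(□ψ → ψ) (the T□ axiom).
Suppose □(□ψ→ψ) is valid. Take Rxy and set V(ψ)={w : Ryw}. Then at y, □ψ holds; since □(□ψ→ψ) at x, □ψ→ψ at y, so ψ at y, i.e. Ryy.

□(□ψ → ψ)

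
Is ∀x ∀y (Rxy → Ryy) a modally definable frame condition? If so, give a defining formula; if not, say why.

The condition is shift-reflexivity. A defining modal formula is □(□r → r).
Suppose □(□r→r) is valid. Take Rxy and set V(r)={w : Ryw}. Then at y, □r holds; since □(□r→r) at x, □r→r at y, so r at y, i.e. Ryy.

Yes — defined by □(□r → r)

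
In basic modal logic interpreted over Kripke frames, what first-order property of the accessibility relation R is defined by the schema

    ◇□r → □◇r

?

Suppose ◇□r→□◇r is valid. Take Rxy, Rxz and set V(r)={w : Ryw}. Then □r at y so ◇□r at x, so □◇r at x, so ◇r at z, giving w with Rzw and Ryw.

Convergence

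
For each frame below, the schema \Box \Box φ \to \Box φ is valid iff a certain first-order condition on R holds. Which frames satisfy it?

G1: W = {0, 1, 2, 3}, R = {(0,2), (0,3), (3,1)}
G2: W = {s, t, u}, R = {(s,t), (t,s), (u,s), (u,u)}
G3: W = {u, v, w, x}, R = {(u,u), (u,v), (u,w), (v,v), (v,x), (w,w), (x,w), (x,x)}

The schema corresponds to density: \forall x \forall y (Rxy \to \exists z (Rxz \wedge Rzy)).
G1: fails — R31 but no z with R3z and Rz1.
G2: fails — Rts but no z with Rtz and Rzs.
G3: condition met.
Valid on: G3.

G3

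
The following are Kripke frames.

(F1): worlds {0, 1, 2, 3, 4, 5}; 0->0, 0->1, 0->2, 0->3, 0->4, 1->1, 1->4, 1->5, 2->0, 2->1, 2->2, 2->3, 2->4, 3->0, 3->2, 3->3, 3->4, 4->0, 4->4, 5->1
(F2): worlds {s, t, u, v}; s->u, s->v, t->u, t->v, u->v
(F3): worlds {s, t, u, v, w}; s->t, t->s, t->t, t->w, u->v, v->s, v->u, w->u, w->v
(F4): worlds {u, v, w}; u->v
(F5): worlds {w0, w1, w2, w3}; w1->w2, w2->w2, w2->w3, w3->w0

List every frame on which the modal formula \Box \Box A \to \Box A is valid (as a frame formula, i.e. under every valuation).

(F1)

The schema corresponds to density: \forall x \forall y (Rxy \to \exists z (Rxz \wedge Rzy)).
(F1): holds.
(F2): fails — Ruv but no z with Ruz and Rzv.
(F3): fails — Ruv but no z with Ruz and Rzv.
(F4): fails — Ruv but no z with Ruz and Rzv.
(F5): fails — Rw3w0 but no z with Rw3z and Rzw0.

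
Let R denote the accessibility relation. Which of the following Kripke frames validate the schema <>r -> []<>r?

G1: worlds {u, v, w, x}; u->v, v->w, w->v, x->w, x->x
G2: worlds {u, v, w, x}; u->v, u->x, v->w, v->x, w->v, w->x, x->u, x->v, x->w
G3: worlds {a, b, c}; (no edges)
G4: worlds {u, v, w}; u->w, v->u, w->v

The schema corresponds to the Euclidean property: forall x forall y forall z (Rxy & Rxz -> Ryz).
G1: fails — Ruv and Ruv but not Rvv.
G2: fails — Ruv and Ruv but not Rvv.
G3: ✓.
G4: fails — Ruw and Ruw but not Rww.
Valid on: G3.

G3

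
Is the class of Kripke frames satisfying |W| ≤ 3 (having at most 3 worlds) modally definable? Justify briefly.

Modal frame validity is preserved under disjoint unions.
Any modal formula valid on each of 4 disjoint one-world frames is valid on their disjoint union (validity is preserved under disjoint unions). Each one-world frame has |W|=1≤3, but the union has |W|=4.
So no modal formula (or set of formulas) defines exactly the |W|≤3 frames.

No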